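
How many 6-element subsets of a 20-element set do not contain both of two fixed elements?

35700

All 6-subsets: C(20,6) = 38760. Those containing both fixed elements: C(18,4) = 3060.
38760 − 3060 = 35700.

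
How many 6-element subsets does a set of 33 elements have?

C(33,6) = (33·32·31·30·29·28) / 6! = 797448960 / 720 = 1107568.

1107568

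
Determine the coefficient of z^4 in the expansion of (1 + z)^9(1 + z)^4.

Coefficient of z^4 = Σ_{j} C(9,j)·C(4,4-j) for j from 0 to 4.
= 1 + 36 + 216 + 336 + 126 = 715.

715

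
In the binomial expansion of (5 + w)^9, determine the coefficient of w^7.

The general term is C(9,j)·(5)^j·(w)^(9-j); the w^7 term has j = 2.
C(9,2) = 36.
Coefficient = C(9,2) · 5^2 = 36 · 25 = 900.

900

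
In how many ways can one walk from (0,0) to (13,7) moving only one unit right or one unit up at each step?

Each path is a sequence of 20 steps with 13 rights: C(20,13) = 77520.

77520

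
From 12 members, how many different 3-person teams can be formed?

220

This is C(12,3) = 220.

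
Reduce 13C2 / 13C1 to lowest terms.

6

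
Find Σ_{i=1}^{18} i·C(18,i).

Since i·C(18,i) = 18·C(17,i−1), the sum is 18·2^17 = 18·131072 = 2359296.

2359296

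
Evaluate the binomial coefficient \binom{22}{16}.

74613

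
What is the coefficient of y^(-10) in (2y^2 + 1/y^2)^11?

1320

General term: C(11,j)·(2y^2)^j·(1/y^2)^(11-j), with y-exponent 2j − 2(11−j) = 4j − 22.
Set 4j − 22 = -10: j = 3.
C(11,3) = 165; 2^3 = 8; 1^8 = 1.
Coefficient = 165 · 8 · 1 = 1320.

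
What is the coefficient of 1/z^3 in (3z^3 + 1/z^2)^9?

2268

General term: C(9,j)·(3z^3)^j·(1/z^2)^(9-j), with z-exponent 3j − 2(9−j) = 5j − 18.
Set 5j − 18 = -3: j = 3.
C(9,3) = 84; 3^3 = 27; 1^6 = 1.
Coefficient = 84 · 27 · 1 = 2268.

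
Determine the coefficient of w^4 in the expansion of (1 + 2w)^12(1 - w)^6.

Coefficient of w^4 = Σ_{j} C(12,j)·2^j·C(6,4-j)·(-1)^(4-j) for j from 0 to 4.
= 15 + (-480) + 3960 + (-10560) + 7920 = 855.

855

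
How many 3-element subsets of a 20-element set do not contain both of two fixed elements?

1122

All 3-subsets: C(20,3) = 1140. Those containing both fixed elements: C(18,1) = 18.
1140 − 18 = 1122.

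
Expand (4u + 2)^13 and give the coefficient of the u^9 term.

2998927360

The general term is C(13,j)·(4u)^j·(2)^(13-j); the u^9 term has j = 9.
C(13,9) = 715.
Coefficient = C(13,9) · 4^9 · 2^4 = 715 · 262144 · 16 = 2998927360.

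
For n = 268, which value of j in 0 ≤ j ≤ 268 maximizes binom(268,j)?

C(268,j) is maximized at j = 268/2 = 134.

134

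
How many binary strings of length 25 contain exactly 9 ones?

2042975

Choose the 9 positions: C(25,9) = 2042975.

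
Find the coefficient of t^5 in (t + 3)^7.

The general term is C(7,j)·(t)^j·(3)^(7-j); the t^5 term has j = 5.
C(7,5) = 21.
Coefficient = C(7,5) · 3^2 = 21 · 9 = 189.

189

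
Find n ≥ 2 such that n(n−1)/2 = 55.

11

n(n−1)/2 = 55 ⇒ n(n−1) = 110. Since 11·10 = 110, n = 11.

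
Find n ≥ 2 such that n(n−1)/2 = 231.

22

n(n−1)/2 = 231 ⇒ n(n−1) = 462. Since 22·21 = 462, n = 22.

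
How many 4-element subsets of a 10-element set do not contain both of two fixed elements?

182

All 4-subsets: C(10,4) = 210. Those containing both fixed elements: C(8,2) = 28.
210 − 28 = 182.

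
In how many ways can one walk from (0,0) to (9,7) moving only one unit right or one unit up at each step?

Each path is a sequence of 16 steps with 9 rights: C(16,9) = 11440.

11440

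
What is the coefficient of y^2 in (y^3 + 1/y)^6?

General term: C(6,j)·(y^3)^j·(1/y)^(6-j), with y-exponent 3j − 1(6−j) = 4j − 6.
Set 4j − 6 = 2: j = 2.
C(6,2) = 15; 1^2 = 1; 1^4 = 1.
Coefficient = 15 · 1 · 1 = 15.

15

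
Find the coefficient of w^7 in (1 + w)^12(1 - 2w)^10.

Coefficient of w^7 = Σ_{j} C(12,j)·1^j·C(10,7-j)·(-2)^(7-j) for j from 0 to 7.
= (-15360) + 161280 + (-532224) + 739200 + (-475200) + 142560 + (-18480) + 792 = 2568.

2568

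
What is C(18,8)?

C(18,8) = (18·17·16·15·14·13·12·11) / 8! = 1764322560 / 40320 = 43758.

43758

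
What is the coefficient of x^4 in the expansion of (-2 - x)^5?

-10

The general term is C(5,j)·(-2)^j·(-x)^(5-j); the x^4 term has j = 1.
C(5,1) = 5.
Coefficient = C(5,1) · (-2)^1 = 5 · (-2) = -10.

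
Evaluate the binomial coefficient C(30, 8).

C(30,8) = (30·29·28·27·26·25·24·23) / 8! = 235989936000 / 40320 = 5852925.

5852925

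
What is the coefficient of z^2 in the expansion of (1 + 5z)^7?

525

The general term is C(7,j)·(1)^j·(5z)^(7-j); the z^2 term has j = 5.
C(7,5) = 21.
Coefficient = C(7,5) · 5^2 = 21 · 25 = 525.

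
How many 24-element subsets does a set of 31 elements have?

C(31,24) = C(31,7) by symmetry.
C(31,7) = (31·30·29·28·27·26·25) / 7! = 13253058000 / 5040 = 2629575.

2629575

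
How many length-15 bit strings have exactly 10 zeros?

Choose the 10 positions: C(15,10) = 3003.

3003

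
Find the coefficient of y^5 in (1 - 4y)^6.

The general term is C(6,j)·(1)^j·(-4y)^(6-j); the y^5 term has j = 1.
C(6,1) = 6.
Coefficient = C(6,1) · (-4)^5 = 6 · (-1024) = -6144.

-6144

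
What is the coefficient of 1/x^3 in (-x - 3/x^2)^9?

-10206

General term: C(9,j)·(-x)^j·(-3/x^2)^(9-j), with x-exponent 1j − 2(9−j) = 3j − 18.
Set 3j − 18 = -3: j = 5.
C(9,5) = 126; (-1)^5 = -1; (-3)^4 = 81.
Coefficient = 126 · (-1) · 81 = -10206.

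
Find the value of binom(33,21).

C(33,21) = C(33,12) by symmetry.
C(33,12) = (33·32·31·30·29·28·27·26·25·24·23·22) / 12! = 169958063987712000 / 479001600 = 354817320.

354817320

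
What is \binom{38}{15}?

15471286560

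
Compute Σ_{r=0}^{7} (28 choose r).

1 + 28 + 378 + 3276 + 20475 + 98280 + 376740 + 1184040 = 1683218.

1683218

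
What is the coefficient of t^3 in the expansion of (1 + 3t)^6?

The general term is C(6,j)·(1)^j·(3t)^(6-j); the t^3 term has j = 3.
C(6,3) = 20.
Coefficient = C(6,3) · 3^3 = 20 · 27 = 540.

540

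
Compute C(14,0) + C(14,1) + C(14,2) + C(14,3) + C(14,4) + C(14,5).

3473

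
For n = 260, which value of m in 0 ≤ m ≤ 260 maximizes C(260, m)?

C(260,m) is maximized at m = 260/2 = 130.

130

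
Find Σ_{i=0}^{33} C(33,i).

8589934592

The entries of row 33 sum to 2^33 = 8589934592.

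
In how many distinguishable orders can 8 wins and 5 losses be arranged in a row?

1287

Choose positions for the wins: C(13,8) = 1287.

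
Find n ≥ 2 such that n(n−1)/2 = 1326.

n(n−1)/2 = 1326 ⇒ n(n−1) = 2652. Since 52·51 = 2652, n = 52.

52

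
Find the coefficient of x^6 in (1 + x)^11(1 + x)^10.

(1 + x)^11(1 + x)^10 = (1 + x)^21, so the coefficient of x^6 is C(21,6)·1^6 = 54264·1 = 54264.

54264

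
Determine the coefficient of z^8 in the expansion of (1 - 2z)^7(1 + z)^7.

Coefficient of z^8 = Σ_{j} C(7,j)·(-2)^j·C(7,8-j)·1^(8-j) for j from 1 to 7.
= (-14) + 588 + (-5880) + 19600 + (-23520) + 9408 + (-896) = -714.

-714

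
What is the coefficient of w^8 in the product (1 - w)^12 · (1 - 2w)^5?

155375

Coefficient of w^8 = Σ_{j} C(12,j)·(-1)^j·C(5,8-j)·(-2)^(8-j) for j from 3 to 8.
= 7040 + 39600 + 63360 + 36960 + 7920 + 495 = 155375.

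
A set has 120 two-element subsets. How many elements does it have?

n(n−1)/2 = 120 ⇒ n(n−1) = 240. Since 16·15 = 240, n = 16.

16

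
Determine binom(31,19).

141120525

C(31,19) = C(31,12) by symmetry.
C(31,12) = (31·30·29·28·27·26·25·24·23·22·21·20) / 12! = 67596957267840000 / 479001600 = 141120525.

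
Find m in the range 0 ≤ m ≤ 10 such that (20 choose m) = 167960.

9

C(20,m) increases on 0 ≤ m ≤ 10. C(20,8) = 125970 and C(20,9) = 167960, so m = 9.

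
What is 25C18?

480700

C(25,18) = C(25,7) by symmetry.
C(25,7) = (25·24·23·22·21·20·19) / 7! = 2422728000 / 5040 = 480700.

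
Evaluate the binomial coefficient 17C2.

136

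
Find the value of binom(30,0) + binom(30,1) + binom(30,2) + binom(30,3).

1 + 30 + 435 + 4060 = 4526.

4526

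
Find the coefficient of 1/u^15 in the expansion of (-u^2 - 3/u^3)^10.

262440

General term: C(10,j)·(-u^2)^j·(-3/u^3)^(10-j), with u-exponent 2j − 3(10−j) = 5j − 30.
Set 5j − 30 = -15: j = 3.
C(10,3) = 120; (-1)^3 = -1; (-3)^7 = -2187.
Coefficient = 120 · (-1) · (-2187) = 262440.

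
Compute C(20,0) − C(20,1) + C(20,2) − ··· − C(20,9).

-92378

The partial alternating sum Σ_{k=0}^{9} (−1)^k C(20,k) = (−1)^9 C(19,9) = -92378.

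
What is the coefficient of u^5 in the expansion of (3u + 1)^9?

30618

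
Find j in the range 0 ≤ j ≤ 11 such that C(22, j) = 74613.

6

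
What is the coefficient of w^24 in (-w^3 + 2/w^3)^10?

-20

General term: C(10,j)·(-w^3)^j·(2/w^3)^(10-j), with w-exponent 3j − 3(10−j) = 6j − 30.
Set 6j − 30 = 24: j = 9.
C(10,9) = 10; (-1)^9 = -1; 2^1 = 2.
Coefficient = 10 · (-1) · 2 = -20.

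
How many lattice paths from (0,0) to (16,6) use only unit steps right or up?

Each path is a sequence of 22 steps with 16 rights: C(22,16) = 74613.

74613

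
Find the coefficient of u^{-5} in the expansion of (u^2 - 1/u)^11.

-55

General term: C(11,j)·(u^2)^j·(-1/u)^(11-j), with u-exponent 2j − 1(11−j) = 3j − 11.
Set 3j − 11 = -5: j = 2.
C(11,2) = 55; 1^2 = 1; (-1)^9 = -1.
Coefficient = 55 · 1 · (-1) = -55.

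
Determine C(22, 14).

319770

C(22,14) = C(22,8) by symmetry.
C(22,8) = (22·21·20·19·18·17·16·15) / 8! = 12893126400 / 40320 = 319770.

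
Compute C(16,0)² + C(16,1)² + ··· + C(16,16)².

601080390

Σ C(16,i)² is the coefficient of x^16 in (1+x)^16(1+x)^16 = (1+x)^32, i.e. C(32,16) = 601080390.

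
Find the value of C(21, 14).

C(21,14) = C(21,7) by symmetry.
C(21,7) = (21·20·19·18·17·16·15) / 7! = 586051200 / 5040 = 116280.

116280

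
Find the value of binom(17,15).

C(17,15) = C(17,2) by symmetry.
C(17,2) = (17·16) / 2! = 272 / 2 = 136.

136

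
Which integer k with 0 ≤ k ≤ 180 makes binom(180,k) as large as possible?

90

C(180,k) is maximized at k = 180/2 = 90.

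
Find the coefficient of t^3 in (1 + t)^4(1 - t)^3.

Coefficient of t^3 = Σ_{j} C(4,j)·1^j·C(3,3-j)·(-1)^(3-j) for j from 0 to 3.
= (-1) + 12 + (-18) + 4 = -3.

-3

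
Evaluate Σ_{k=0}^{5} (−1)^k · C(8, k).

-21

The partial alternating sum Σ_{k=0}^{5} (−1)^k C(8,k) = (−1)^5 C(7,5) = -21.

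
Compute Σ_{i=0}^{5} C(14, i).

3473

1 + 14 + 91 + 364 + 1001 + 2002 = 3473.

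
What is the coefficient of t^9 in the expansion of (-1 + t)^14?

The general term is C(14,j)·(-1)^j·(t)^(14-j); the t^9 term has j = 5.
C(14,5) = 2002.
Coefficient = C(14,5) · (-1)^5 = 2002 · (-1) = -2002.

-2002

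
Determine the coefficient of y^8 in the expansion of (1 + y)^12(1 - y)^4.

198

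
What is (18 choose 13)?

8568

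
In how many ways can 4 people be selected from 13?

This is C(13,4) = 715.

715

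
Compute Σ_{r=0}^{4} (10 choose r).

386

1 + 10 + 45 + 120 + 210 = 386.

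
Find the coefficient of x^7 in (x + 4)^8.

32

The general term is C(8,j)·(x)^j·(4)^(8-j); the x^7 term has j = 7.
C(8,7) = 8.
Coefficient = C(8,7) · 4^1 = 8 · 4 = 32.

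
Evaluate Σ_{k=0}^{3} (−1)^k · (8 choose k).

-35

The partial alternating sum Σ_{k=0}^{3} (−1)^k C(8,k) = (−1)^3 C(7,3) = -35.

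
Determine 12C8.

C(12,8) = C(12,4) by symmetry.
C(12,4) = (12·11·10·9) / 4! = 11880 / 24 = 495.

495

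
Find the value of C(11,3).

165

C(11,3) = (11·10·9) / 3! = 990 / 6 = 165.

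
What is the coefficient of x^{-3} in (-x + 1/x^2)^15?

General term: C(15,j)·(-x)^j·(1/x^2)^(15-j), with x-exponent 1j − 2(15−j) = 3j − 30.
Set 3j − 30 = -3: j = 9.
C(15,9) = 5005; (-1)^9 = -1; 1^6 = 1.
Coefficient = 5005 · (-1) · 1 = -5005.

-5005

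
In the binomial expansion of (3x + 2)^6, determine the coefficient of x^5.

2916

The general term is C(6,j)·(3x)^j·(2)^(6-j); the x^5 term has j = 5.
C(6,5) = 6.
Coefficient = C(6,5) · 3^5 · 2^1 = 6 · 243 · 2 = 2916.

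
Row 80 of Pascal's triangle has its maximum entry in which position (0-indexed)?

40

C(80,i) is maximized at i = 80/2 = 40.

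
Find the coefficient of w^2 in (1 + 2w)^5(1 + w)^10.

185

Coefficient of w^2 = Σ_{j} C(5,j)·2^j·C(10,2-j)·1^(2-j) for j from 0 to 2.
= 45 + 100 + 40 = 185.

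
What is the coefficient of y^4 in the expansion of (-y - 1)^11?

-330

The general term is C(11,j)·(-y)^j·(-1)^(11-j); the y^4 term has j = 4.
C(11,4) = 330.
Coefficient = C(11,4) · (-1)^7 = 330 · (-1) = -330.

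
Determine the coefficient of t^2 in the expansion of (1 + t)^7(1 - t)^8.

-7

Coefficient of t^2 = Σ_{j} C(7,j)·1^j·C(8,2-j)·(-1)^(2-j) for j from 0 to 2.
= 28 + (-56) + 21 = -7.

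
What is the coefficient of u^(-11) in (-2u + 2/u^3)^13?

-14057472

General term: C(13,j)·(-2u)^j·(2/u^3)^(13-j), with u-exponent 1j − 3(13−j) = 4j − 39.
Set 4j − 39 = -11: j = 7.
C(13,7) = 1716; (-2)^7 = -128; 2^6 = 64.
Coefficient = 1716 · (-128) · 64 = -14057472.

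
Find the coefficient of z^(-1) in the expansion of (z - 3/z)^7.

2835

General term: C(7,j)·(z)^j·(-3/z)^(7-j), with z-exponent 1j − 1(7−j) = 2j − 7.
Set 2j − 7 = -1: j = 3.
C(7,3) = 35; 1^3 = 1; (-3)^4 = 81.
Coefficient = 35 · 1 · 81 = 2835.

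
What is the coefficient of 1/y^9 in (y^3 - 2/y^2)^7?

General term: C(7,j)·(y^3)^j·(-2/y^2)^(7-j), with y-exponent 3j − 2(7−j) = 5j − 14.
Set 5j − 14 = -9: j = 1.
C(7,1) = 7; 1^1 = 1; (-2)^6 = 64.
Coefficient = 7 · 1 · 64 = 448.

448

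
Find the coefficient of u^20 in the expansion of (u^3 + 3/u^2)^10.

405

General term: C(10,j)·(u^3)^j·(3/u^2)^(10-j), with u-exponent 3j − 2(10−j) = 5j − 20.
Set 5j − 20 = 20: j = 8.
C(10,8) = 45; 1^8 = 1; 3^2 = 9.
Coefficient = 45 · 1 · 9 = 405.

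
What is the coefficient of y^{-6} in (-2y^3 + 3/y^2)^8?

81648

General term: C(8,j)·(-2y^3)^j·(3/y^2)^(8-j), with y-exponent 3j − 2(8−j) = 5j − 16.
Set 5j − 16 = -6: j = 2.
C(8,2) = 28; (-2)^2 = 4; 3^6 = 729.
Coefficient = 28 · 4 · 729 = 81648.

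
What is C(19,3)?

969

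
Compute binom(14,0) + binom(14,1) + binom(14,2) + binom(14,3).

470

1 + 14 + 91 + 364 = 470.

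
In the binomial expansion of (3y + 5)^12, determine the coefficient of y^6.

10524937500

The general term is C(12,j)·(3y)^j·(5)^(12-j); the y^6 term has j = 6.
C(12,6) = 924.
Coefficient = C(12,6) · 3^6 · 5^6 = 924 · 729 · 15625 = 10524937500.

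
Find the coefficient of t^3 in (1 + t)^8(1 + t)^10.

816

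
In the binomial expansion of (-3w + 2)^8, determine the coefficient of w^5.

-108864

The general term is C(8,j)·(-3w)^j·(2)^(8-j); the w^5 term has j = 5.
C(8,5) = 56.
Coefficient = C(8,5) · (-3)^5 · 2^3 = 56 · (-243) · 8 = -108864.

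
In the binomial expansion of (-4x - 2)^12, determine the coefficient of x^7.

415236096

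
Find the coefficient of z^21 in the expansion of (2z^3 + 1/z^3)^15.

General term: C(15,j)·(2z^3)^j·(1/z^3)^(15-j), with z-exponent 3j − 3(15−j) = 6j − 45.
Set 6j − 45 = 21: j = 11.
C(15,11) = 1365; 2^11 = 2048; 1^4 = 1.
Coefficient = 1365 · 2048 · 1 = 2795520.

2795520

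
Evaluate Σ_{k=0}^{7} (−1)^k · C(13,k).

The partial alternating sum Σ_{k=0}^{7} (−1)^k C(13,k) = (−1)^7 C(12,7) = -792.

-792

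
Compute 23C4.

C(23,4) = (23·22·21·20) / 4! = 212520 / 24 = 8855.

8855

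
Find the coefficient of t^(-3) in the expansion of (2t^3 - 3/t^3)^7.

General term: C(7,j)·(2t^3)^j·(-3/t^3)^(7-j), with t-exponent 3j − 3(7−j) = 6j − 21.
Set 6j − 21 = -3: j = 3.
C(7,3) = 35; 2^3 = 8; (-3)^4 = 81.
Coefficient = 35 · 8 · 81 = 22680.

22680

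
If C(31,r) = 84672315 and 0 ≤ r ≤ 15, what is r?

C(31,r) increases on 0 ≤ r ≤ 15. C(31,10) = 44352165 and C(31,11) = 84672315, so r = 11.

11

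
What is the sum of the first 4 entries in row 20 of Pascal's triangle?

1351

1 + 20 + 190 + 1140 = 1351.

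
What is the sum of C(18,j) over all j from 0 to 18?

262144

Setting x = 1 in (1+x)^18 gives Σ C(18,j) = 2^18 = 262144.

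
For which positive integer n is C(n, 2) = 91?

n(n−1)/2 = 91 ⇒ n(n−1) = 182. Since 14·13 = 182, n = 14.

14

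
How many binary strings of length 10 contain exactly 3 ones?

120

Choose the 3 positions: C(10,3) = 120.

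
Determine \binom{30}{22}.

C(30,22) = C(30,8) by symmetry.
C(30,8) = (30·29·28·27·26·25·24·23) / 8! = 235989936000 / 40320 = 5852925.

5852925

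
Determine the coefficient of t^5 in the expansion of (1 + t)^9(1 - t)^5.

20

Coefficient of t^5 = Σ_{j} C(9,j)·1^j·C(5,5-j)·(-1)^(5-j) for j from 0 to 5.
= (-1) + 45 + (-360) + 840 + (-630) + 126 = 20.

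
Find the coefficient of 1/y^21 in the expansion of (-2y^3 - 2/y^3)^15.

-44728320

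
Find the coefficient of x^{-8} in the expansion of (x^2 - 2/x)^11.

11264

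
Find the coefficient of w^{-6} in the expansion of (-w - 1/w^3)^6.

20

General term: C(6,j)·(-w)^j·(-1/w^3)^(6-j), with w-exponent 1j − 3(6−j) = 4j − 18.
Set 4j − 18 = -6: j = 3.
C(6,3) = 20; (-1)^3 = -1; (-1)^3 = -1.
Coefficient = 20 · (-1) · (-1) = 20.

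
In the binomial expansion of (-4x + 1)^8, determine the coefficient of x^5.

-57344

The general term is C(8,j)·(-4x)^j·(1)^(8-j); the x^5 term has j = 5.
C(8,5) = 56.
Coefficient = C(8,5) · (-4)^5 = 56 · (-1024) = -57344.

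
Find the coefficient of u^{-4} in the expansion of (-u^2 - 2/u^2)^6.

General term: C(6,j)·(-u^2)^j·(-2/u^2)^(6-j), with u-exponent 2j − 2(6−j) = 4j − 12.
Set 4j − 12 = -4: j = 2.
C(6,2) = 15; (-1)^2 = 1; (-2)^4 = 16.
Coefficient = 15 · 1 · 16 = 240.

240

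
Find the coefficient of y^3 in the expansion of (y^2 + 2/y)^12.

General term: C(12,j)·(y^2)^j·(2/y)^(12-j), with y-exponent 2j − 1(12−j) = 3j − 12.
Set 3j − 12 = 3: j = 5.
C(12,5) = 792; 1^5 = 1; 2^7 = 128.
Coefficient = 792 · 1 · 128 = 101376.

101376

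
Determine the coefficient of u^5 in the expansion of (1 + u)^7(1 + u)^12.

11628

(1 + u)^7(1 + u)^12 = (1 + u)^19, so the coefficient of u^5 is C(19,5)·1^5 = 11628·1 = 11628.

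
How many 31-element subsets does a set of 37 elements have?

2324784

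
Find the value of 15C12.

455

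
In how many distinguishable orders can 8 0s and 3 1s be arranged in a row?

Choose positions for the 0s: C(11,8) = 165.

165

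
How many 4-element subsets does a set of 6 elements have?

15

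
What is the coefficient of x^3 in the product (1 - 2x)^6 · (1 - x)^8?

-1032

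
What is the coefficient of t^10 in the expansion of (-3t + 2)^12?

The general term is C(12,j)·(-3t)^j·(2)^(12-j); the t^10 term has j = 10.
C(12,10) = 66.
Coefficient = C(12,10) · (-3)^10 · 2^2 = 66 · 59049 · 4 = 15588936.

15588936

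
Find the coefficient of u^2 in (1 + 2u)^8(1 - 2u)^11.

-20

Coefficient of u^2 = Σ_{j} C(8,j)·2^j·C(11,2-j)·(-2)^(2-j) for j from 0 to 2.
= 220 + (-352) + 112 = -20.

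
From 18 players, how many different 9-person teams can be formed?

48620

This is C(18,9) = 48620.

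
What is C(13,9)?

715

C(13,9) = C(13,4) by symmetry.
C(13,4) = (13·12·11·10) / 4! = 17160 / 24 = 715.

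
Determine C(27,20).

C(27,20) = C(27,7) by symmetry.
C(27,7) = (27·26·25·24·23·22·21) / 7! = 4475671200 / 5040 = 888030.

888030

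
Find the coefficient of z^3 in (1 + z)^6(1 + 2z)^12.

3724

Coefficient of z^3 = Σ_{j} C(6,j)·1^j·C(12,3-j)·2^(3-j) for j from 0 to 3.
= 1760 + 1584 + 360 + 20 = 3724.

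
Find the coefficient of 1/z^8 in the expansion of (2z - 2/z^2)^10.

215040

General term: C(10,j)·(2z)^j·(-2/z^2)^(10-j), with z-exponent 1j − 2(10−j) = 3j − 20.
Set 3j − 20 = -8: j = 4.
C(10,4) = 210; 2^4 = 16; (-2)^6 = 64.
Coefficient = 210 · 16 · 64 = 215040.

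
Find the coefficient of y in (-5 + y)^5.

The general term is C(5,j)·(-5)^j·(y)^(5-j); the y^1 term has j = 4.
C(5,4) = 5.
Coefficient = C(5,4) · (-5)^4 = 5 · 625 = 3125.

3125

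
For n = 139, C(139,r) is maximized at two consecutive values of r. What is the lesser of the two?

For odd n = 139, C(139,r) peaks at r = (n−1)/2 and (n+1)/2; the lesser is 69.

69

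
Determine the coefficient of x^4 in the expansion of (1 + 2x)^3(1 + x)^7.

Coefficient of x^4 = Σ_{j} C(3,j)·2^j·C(7,4-j)·1^(4-j) for j from 0 to 3.
= 35 + 210 + 252 + 56 = 553.

553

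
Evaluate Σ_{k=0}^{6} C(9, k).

466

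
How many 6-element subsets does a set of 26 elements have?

230230

C(26,6) = (26·25·24·23·22·21) / 6! = 165765600 / 720 = 230230.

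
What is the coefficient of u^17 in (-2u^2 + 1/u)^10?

-5120

General term: C(10,j)·(-2u^2)^j·(1/u)^(10-j), with u-exponent 2j − 1(10−j) = 3j − 10.
Set 3j − 10 = 17: j = 9.
C(10,9) = 10; (-2)^9 = -512; 1^1 = 1.
Coefficient = 10 · (-512) · 1 = -5120.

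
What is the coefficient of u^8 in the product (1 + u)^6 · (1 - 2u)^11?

Coefficient of u^8 = Σ_{j} C(6,j)·1^j·C(11,8-j)·(-2)^(8-j) for j from 0 to 6.
= 42240 + (-253440) + 443520 + (-295680) + 79200 + (-7920) + 220 = 8140.

8140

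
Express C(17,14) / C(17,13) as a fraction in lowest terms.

2/7

C(n,k+1)/C(n,k) = (n−k)/(k+1) = (17−13)/(13+1) = 4/14 = 2/7.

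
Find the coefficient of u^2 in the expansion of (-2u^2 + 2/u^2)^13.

General term: C(13,j)·(-2u^2)^j·(2/u^2)^(13-j), with u-exponent 2j − 2(13−j) = 4j − 26.
Set 4j − 26 = 2: j = 7.
C(13,7) = 1716; (-2)^7 = -128; 2^6 = 64.
Coefficient = 1716 · (-128) · 64 = -14057472.

-14057472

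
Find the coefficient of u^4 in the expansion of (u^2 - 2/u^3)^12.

General term: C(12,j)·(u^2)^j·(-2/u^3)^(12-j), with u-exponent 2j − 3(12−j) = 5j − 36.
Set 5j − 36 = 4: j = 8.
C(12,8) = 495; 1^8 = 1; (-2)^4 = 16.
Coefficient = 495 · 1 · 16 = 7920.

7920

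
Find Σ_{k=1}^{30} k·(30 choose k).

16106127360

Differentiating (1+x)^30 and setting x=1: Σ k·C(30,k) = 30·2^29 = 16106127360.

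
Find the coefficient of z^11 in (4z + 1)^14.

The general term is C(14,j)·(4z)^j·(1)^(14-j); the z^11 term has j = 11.
C(14,11) = 364.
Coefficient = C(14,11) · 4^11 = 364 · 4194304 = 1526726656.

1526726656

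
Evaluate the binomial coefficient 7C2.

21

C(7,2) = (7·6) / 2! = 42 / 2 = 21.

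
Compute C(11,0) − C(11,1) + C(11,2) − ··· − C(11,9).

The partial alternating sum Σ_{k=0}^{9} (−1)^k C(11,k) = (−1)^9 C(10,9) = -10.

-10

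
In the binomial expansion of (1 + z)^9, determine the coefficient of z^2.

The general term is C(9,j)·(1)^j·(z)^(9-j); the z^2 term has j = 7.
C(9,7) = 36.
Coefficient = C(9,7) = 36.

36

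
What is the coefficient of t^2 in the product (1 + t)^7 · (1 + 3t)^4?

Coefficient of t^2 = Σ_{j} C(7,j)·1^j·C(4,2-j)·3^(2-j) for j from 0 to 2.
= 54 + 84 + 21 = 159.

159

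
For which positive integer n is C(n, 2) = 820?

41

n(n−1)/2 = 820 ⇒ n(n−1) = 1640. Since 41·40 = 1640, n = 41.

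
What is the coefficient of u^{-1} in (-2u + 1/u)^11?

-14784

General term: C(11,j)·(-2u)^j·(1/u)^(11-j), with u-exponent 1j − 1(11−j) = 2j − 11.
Set 2j − 11 = -1: j = 5.
C(11,5) = 462; (-2)^5 = -32; 1^6 = 1.
Coefficient = 462 · (-32) · 1 = -14784.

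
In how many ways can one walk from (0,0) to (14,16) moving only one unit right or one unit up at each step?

145422675

Each path is a sequence of 30 steps with 14 rights: C(30,14) = 145422675.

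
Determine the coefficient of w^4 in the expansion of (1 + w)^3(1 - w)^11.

Coefficient of w^4 = Σ_{j} C(3,j)·1^j·C(11,4-j)·(-1)^(4-j) for j from 0 to 3.
= 330 + (-495) + 165 + (-11) = -11.

-11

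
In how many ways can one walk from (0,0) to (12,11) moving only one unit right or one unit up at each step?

Each path is a sequence of 23 steps with 12 rights: C(23,12) = 1352078.

1352078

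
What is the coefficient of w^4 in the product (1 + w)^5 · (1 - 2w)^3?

25

Coefficient of w^4 = Σ_{j} C(5,j)·1^j·C(3,4-j)·(-2)^(4-j) for j from 1 to 4.
= (-40) + 120 + (-60) + 5 = 25.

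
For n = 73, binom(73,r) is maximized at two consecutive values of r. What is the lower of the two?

36

For odd n = 73, C(73,r) peaks at r = (n−1)/2 and (n+1)/2; the lower is 36.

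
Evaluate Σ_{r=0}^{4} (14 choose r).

1471

1 + 14 + 91 + 364 + 1001 = 1471.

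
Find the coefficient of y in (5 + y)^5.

3125

The general term is C(5,j)·(5)^j·(y)^(5-j); the y^1 term has j = 4.
C(5,4) = 5.
Coefficient = C(5,4) · 5^4 = 5 · 625 = 3125.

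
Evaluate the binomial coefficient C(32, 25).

C(32,25) = C(32,7) by symmetry.
C(32,7) = (32·31·30·29·28·27·26) / 7! = 16963914240 / 5040 = 3365856.

3365856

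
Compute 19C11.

C(19,11) = C(19,8) by symmetry.
C(19,8) = (19·18·17·16·15·14·13·12) / 8! = 3047466240 / 40320 = 75582.

75582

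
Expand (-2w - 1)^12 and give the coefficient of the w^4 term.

7920

The general term is C(12,j)·(-2w)^j·(-1)^(12-j); the w^4 term has j = 4.
C(12,4) = 495.
Coefficient = C(12,4) · (-2)^4 = 495 · 16 = 7920.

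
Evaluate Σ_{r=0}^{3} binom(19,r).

1 + 19 + 171 + 969 = 1160.

1160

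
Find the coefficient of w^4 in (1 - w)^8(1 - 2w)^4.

Coefficient of w^4 = Σ_{j} C(8,j)·(-1)^j·C(4,4-j)·(-2)^(4-j) for j from 0 to 4.
= 16 + 256 + 672 + 448 + 70 = 1462.

1462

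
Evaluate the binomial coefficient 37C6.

C(37,6) = (37·36·35·34·33·32) / 6! = 1673844480 / 720 = 2324784.

2324784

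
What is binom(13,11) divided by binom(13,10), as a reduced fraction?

3/11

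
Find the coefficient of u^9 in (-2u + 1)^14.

The general term is C(14,j)·(-2u)^j·(1)^(14-j); the u^9 term has j = 9.
C(14,9) = 2002.
Coefficient = C(14,9) · (-2)^9 = 2002 · (-512) = -1025024.

-1025024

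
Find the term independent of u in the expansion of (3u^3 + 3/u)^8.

183708

General term: C(8,j)·(3u^3)^j·(3/u)^(8-j), with u-exponent 3j − 1(8−j) = 4j − 8.
Set 4j − 8 = 0: j = 2.
C(8,2) = 28; 3^2 = 9; 3^6 = 729.
Coefficient = 28 · 9 · 729 = 183708.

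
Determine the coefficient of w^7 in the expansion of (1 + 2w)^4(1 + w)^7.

Coefficient of w^7 = Σ_{j} C(4,j)·2^j·C(7,7-j)·1^(7-j) for j from 0 to 4.
= 1 + 56 + 504 + 1120 + 560 = 2241.

2241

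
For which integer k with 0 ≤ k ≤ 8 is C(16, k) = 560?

3

C(16,k) increases on 0 ≤ k ≤ 8. C(16,2) = 120 and C(16,3) = 560, so k = 3.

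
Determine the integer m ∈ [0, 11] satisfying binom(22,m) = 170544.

7

C(22,m) increases on 0 ≤ m ≤ 11. C(22,6) = 74613 and C(22,7) = 170544, so m = 7.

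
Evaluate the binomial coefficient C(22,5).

26334

C(22,5) = (22·21·20·19·18) / 5! = 3160080 / 120 = 26334.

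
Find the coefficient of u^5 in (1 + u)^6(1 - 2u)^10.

1002

Coefficient of u^5 = Σ_{j} C(6,j)·1^j·C(10,5-j)·(-2)^(5-j) for j from 0 to 5.
= (-8064) + 20160 + (-14400) + 3600 + (-300) + 6 = 1002.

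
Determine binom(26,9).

C(26,9) = (26·25·24·23·22·21·20·19·18) / 9! = 1133836704000 / 362880 = 3124550.

3124550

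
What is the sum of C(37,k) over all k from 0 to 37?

Setting x = 1 in (1+x)^37 gives Σ C(37,k) = 2^37 = 137438953472.

137438953472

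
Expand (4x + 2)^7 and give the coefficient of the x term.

The general term is C(7,j)·(4x)^j·(2)^(7-j); the x^1 term has j = 1.
C(7,1) = 7.
Coefficient = C(7,1) · 4^1 · 2^6 = 7 · 4 · 64 = 1792.

1792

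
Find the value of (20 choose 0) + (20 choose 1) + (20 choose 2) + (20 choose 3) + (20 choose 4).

6196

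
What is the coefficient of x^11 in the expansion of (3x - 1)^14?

-64481508

The general term is C(14,j)·(3x)^j·(-1)^(14-j); the x^11 term has j = 11.
C(14,11) = 364.
Coefficient = C(14,11) · 3^11 · (-1)^3 = 364 · 177147 · (-1) = -64481508.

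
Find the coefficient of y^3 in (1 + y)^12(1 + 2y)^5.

1440

Coefficient of y^3 = Σ_{j} C(12,j)·1^j·C(5,3-j)·2^(3-j) for j from 0 to 3.
= 80 + 480 + 660 + 220 = 1440.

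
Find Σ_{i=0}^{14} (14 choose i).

16384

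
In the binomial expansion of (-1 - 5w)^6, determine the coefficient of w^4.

9375

The general term is C(6,j)·(-1)^j·(-5w)^(6-j); the w^4 term has j = 2.
C(6,2) = 15.
Coefficient = C(6,2) · (-5)^4 = 15 · 625 = 9375.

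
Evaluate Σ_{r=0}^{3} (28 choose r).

3683

1 + 28 + 378 + 3276 = 3683.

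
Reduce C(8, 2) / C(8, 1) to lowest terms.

C(n,k+1)/C(n,k) = (n−k)/(k+1) = (8−1)/(1+1) = 7/2.

7/2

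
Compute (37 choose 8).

C(37,8) = (37·36·35·34·33·32·31·30) / 8! = 1556675366400 / 40320 = 38608020.

38608020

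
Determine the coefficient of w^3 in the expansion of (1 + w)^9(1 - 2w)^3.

-32

Coefficient of w^3 = Σ_{j} C(9,j)·1^j·C(3,3-j)·(-2)^(3-j) for j from 0 to 3.
= (-8) + 108 + (-216) + 84 = -32.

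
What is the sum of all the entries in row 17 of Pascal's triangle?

The entries of row 17 sum to 2^17 = 131072.

131072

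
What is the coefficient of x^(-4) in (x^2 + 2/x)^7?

448

General term: C(7,j)·(x^2)^j·(2/x)^(7-j), with x-exponent 2j − 1(7−j) = 3j − 7.
Set 3j − 7 = -4: j = 1.
C(7,1) = 7; 1^1 = 1; 2^6 = 64.
Coefficient = 7 · 1 · 64 = 448.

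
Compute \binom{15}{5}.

3003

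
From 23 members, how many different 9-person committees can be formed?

This is C(23,9) = 817190.

817190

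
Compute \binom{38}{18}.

33578000610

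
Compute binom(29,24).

118755

C(29,24) = C(29,5) by symmetry.
C(29,5) = (29·28·27·26·25) / 5! = 14250600 / 120 = 118755.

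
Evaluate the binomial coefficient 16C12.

C(16,12) = C(16,4) by symmetry.
C(16,4) = (16·15·14·13) / 4! = 43680 / 24 = 1820.

1820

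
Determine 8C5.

56

C(8,5) = C(8,3) by symmetry.
C(8,3) = (8·7·6) / 3! = 336 / 6 = 56.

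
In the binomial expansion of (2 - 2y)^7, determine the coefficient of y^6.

The general term is C(7,j)·(2)^j·(-2y)^(7-j); the y^6 term has j = 1.
C(7,1) = 7.
Coefficient = C(7,1) · 2^1 · (-2)^6 = 7 · 2 · 64 = 896.

896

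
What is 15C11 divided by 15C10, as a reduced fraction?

5/11

C(n,k+1)/C(n,k) = (n−k)/(k+1) = (15−10)/(10+1) = 5/11.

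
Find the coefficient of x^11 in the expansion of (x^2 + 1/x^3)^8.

8

General term: C(8,j)·(x^2)^j·(1/x^3)^(8-j), with x-exponent 2j − 3(8−j) = 5j − 24.
Set 5j − 24 = 11: j = 7.
C(8,7) = 8; 1^7 = 1; 1^1 = 1.
Coefficient = 8 · 1 · 1 = 8.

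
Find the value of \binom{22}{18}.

C(22,18) = C(22,4) by symmetry.
C(22,4) = (22·21·20·19) / 4! = 175560 / 24 = 7315.

7315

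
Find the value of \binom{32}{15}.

565722720

C(32,15) = (32·31·30·29·28·27·26·25·24·23·22·21·20·19·18) / 15! = 739781100339240960000 / 1307674368000 = 565722720.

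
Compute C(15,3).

C(15,3) = (15·14·13) / 3! = 2730 / 6 = 455.

455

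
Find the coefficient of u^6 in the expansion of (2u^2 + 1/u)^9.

General term: C(9,j)·(2u^2)^j·(1/u)^(9-j), with u-exponent 2j − 1(9−j) = 3j − 9.
Set 3j − 9 = 6: j = 5.
C(9,5) = 126; 2^5 = 32; 1^4 = 1.
Coefficient = 126 · 32 · 1 = 4032.

4032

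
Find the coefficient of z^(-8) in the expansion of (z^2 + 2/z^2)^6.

192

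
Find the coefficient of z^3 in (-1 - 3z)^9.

-2268

The general term is C(9,j)·(-1)^j·(-3z)^(9-j); the z^3 term has j = 6.
C(9,6) = 84.
Coefficient = C(9,6) · (-3)^3 = 84 · (-27) = -2268.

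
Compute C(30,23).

C(30,23) = C(30,7) by symmetry.
C(30,7) = (30·29·28·27·26·25·24) / 7! = 10260432000 / 5040 = 2035800.

2035800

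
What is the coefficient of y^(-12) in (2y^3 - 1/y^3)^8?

112

General term: C(8,j)·(2y^3)^j·(-1/y^3)^(8-j), with y-exponent 3j − 3(8−j) = 6j − 24.
Set 6j − 24 = -12: j = 2.
C(8,2) = 28; 2^2 = 4; (-1)^6 = 1.
Coefficient = 28 · 4 · 1 = 112.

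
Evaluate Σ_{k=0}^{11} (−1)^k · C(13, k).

The partial alternating sum Σ_{k=0}^{11} (−1)^k C(13,k) = (−1)^11 C(12,11) = -12.

-12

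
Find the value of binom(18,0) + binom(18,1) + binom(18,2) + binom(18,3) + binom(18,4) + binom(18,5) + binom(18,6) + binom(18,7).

1 + 18 + 153 + 816 + 3060 + 8568 + 18564 + 31824 = 63004.

63004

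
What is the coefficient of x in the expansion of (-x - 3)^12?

2125764

The general term is C(12,j)·(-x)^j·(-3)^(12-j); the x^1 term has j = 1.
C(12,1) = 12.
Coefficient = C(12,1) · (-1)^1 · (-3)^11 = 12 · (-1) · (-177147) = 2125764.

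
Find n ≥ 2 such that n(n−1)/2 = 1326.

52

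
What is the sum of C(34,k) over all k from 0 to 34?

17179869184

Setting x = 1 in (1+x)^34 gives Σ C(34,k) = 2^34 = 17179869184.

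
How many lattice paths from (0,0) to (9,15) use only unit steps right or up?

1307504

Each path is a sequence of 24 steps with 9 rights: C(24,9) = 1307504.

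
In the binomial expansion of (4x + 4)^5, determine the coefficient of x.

5120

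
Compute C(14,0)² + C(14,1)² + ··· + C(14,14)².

By Vandermonde's identity, Σ C(14,i)² = C(28,14) = 40116600.

40116600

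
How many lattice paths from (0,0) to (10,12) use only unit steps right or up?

Each path is a sequence of 22 steps with 10 rights: C(22,10) = 646646.

646646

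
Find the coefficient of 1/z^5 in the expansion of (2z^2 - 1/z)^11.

-220

General term: C(11,j)·(2z^2)^j·(-1/z)^(11-j), with z-exponent 2j − 1(11−j) = 3j − 11.
Set 3j − 11 = -5: j = 2.
C(11,2) = 55; 2^2 = 4; (-1)^9 = -1.
Coefficient = 55 · 4 · (-1) = -220.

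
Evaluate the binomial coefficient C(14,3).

364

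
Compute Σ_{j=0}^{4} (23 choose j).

1 + 23 + 253 + 1771 + 8855 = 10903.

10903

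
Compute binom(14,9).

2002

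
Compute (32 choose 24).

10518300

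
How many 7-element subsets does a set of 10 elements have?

C(10,7) = C(10,3) by symmetry.
C(10,3) = (10·9·8) / 3! = 720 / 6 = 120.

120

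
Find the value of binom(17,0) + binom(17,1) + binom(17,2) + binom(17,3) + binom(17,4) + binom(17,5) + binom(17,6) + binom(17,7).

41226

1 + 17 + 136 + 680 + 2380 + 6188 + 12376 + 19448 = 41226.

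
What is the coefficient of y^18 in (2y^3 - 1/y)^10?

-15360

General term: C(10,j)·(2y^3)^j·(-1/y)^(10-j), with y-exponent 3j − 1(10−j) = 4j − 10.
Set 4j − 10 = 18: j = 7.
C(10,7) = 120; 2^7 = 128; (-1)^3 = -1.
Coefficient = 120 · 128 · (-1) = -15360.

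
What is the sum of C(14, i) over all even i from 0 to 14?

Even-i terms of row 14 sum to 2^13 = 8192.

8192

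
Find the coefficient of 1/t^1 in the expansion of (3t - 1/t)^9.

-10206

General term: C(9,j)·(3t)^j·(-1/t)^(9-j), with t-exponent 1j − 1(9−j) = 2j − 9.
Set 2j − 9 = -1: j = 4.
C(9,4) = 126; 3^4 = 81; (-1)^5 = -1.
Coefficient = 126 · 81 · (-1) = -10206.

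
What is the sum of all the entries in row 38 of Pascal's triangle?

274877906944

Setting x = 1 in (1+x)^38 gives Σ C(38,j) = 2^38 = 274877906944.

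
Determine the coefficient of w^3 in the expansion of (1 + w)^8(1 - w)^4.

Coefficient of w^3 = Σ_{j} C(8,j)·1^j·C(4,3-j)·(-1)^(3-j) for j from 0 to 3.
= (-4) + 48 + (-112) + 56 = -12.

-12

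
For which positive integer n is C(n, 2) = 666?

n(n−1)/2 = 666 ⇒ n(n−1) = 1332. Since 37·36 = 1332, n = 37.

37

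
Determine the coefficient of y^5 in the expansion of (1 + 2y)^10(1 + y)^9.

Coefficient of y^5 = Σ_{j} C(10,j)·2^j·C(9,5-j)·1^(5-j) for j from 0 to 5.
= 126 + 2520 + 15120 + 34560 + 30240 + 8064 = 90630.

90630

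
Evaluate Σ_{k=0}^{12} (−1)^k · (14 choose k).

The partial alternating sum Σ_{k=0}^{12} (−1)^k C(14,k) = (−1)^12 C(13,12) = 13.

13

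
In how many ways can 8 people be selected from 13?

1287

This is C(13,8) = 1287.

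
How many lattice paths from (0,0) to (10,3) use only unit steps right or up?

286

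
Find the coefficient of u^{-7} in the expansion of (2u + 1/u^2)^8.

General term: C(8,j)·(2u)^j·(1/u^2)^(8-j), with u-exponent 1j − 2(8−j) = 3j − 16.
Set 3j − 16 = -7: j = 3.
C(8,3) = 56; 2^3 = 8; 1^5 = 1.
Coefficient = 56 · 8 · 1 = 448.

448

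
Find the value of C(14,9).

2002

C(14,9) = C(14,5) by symmetry.
C(14,5) = (14·13·12·11·10) / 5! = 240240 / 120 = 2002.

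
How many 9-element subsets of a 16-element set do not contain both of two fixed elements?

All 9-subsets: C(16,9) = 11440. Those containing both fixed elements: C(14,7) = 3432.
11440 − 3432 = 8008.

8008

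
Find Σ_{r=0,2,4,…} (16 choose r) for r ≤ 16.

Half of (1+1)^16 + (1−1)^16 gives the even-index sum: 2^15 = 32768.

32768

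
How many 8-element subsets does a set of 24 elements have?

735471

C(24,8) = (24·23·22·21·20·19·18·17) / 8! = 29654190720 / 40320 = 735471.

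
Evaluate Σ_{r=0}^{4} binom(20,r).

6196

1 + 20 + 190 + 1140 + 4845 = 6196.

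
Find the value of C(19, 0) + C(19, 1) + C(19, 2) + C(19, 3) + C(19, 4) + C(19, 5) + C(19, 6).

1 + 19 + 171 + 969 + 3876 + 11628 + 27132 = 43796.

43796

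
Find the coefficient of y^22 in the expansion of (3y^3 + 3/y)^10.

General term: C(10,j)·(3y^3)^j·(3/y)^(10-j), with y-exponent 3j − 1(10−j) = 4j − 10.
Set 4j − 10 = 22: j = 8.
C(10,8) = 45; 3^8 = 6561; 3^2 = 9.
Coefficient = 45 · 6561 · 9 = 2657205.

2657205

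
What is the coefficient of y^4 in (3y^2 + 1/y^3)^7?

General term: C(7,j)·(3y^2)^j·(1/y^3)^(7-j), with y-exponent 2j − 3(7−j) = 5j − 21.
Set 5j − 21 = 4: j = 5.
C(7,5) = 21; 3^5 = 243; 1^2 = 1.
Coefficient = 21 · 243 · 1 = 5103.

5103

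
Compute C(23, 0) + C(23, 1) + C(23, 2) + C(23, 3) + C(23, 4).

1 + 23 + 253 + 1771 + 8855 = 10903.

10903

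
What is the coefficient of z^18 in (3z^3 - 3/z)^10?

-7085880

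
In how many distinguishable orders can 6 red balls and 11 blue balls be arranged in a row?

12376

Choose positions for the red balls: C(17,6) = 12376.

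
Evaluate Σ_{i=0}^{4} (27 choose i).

1 + 27 + 351 + 2925 + 17550 = 20854.

20854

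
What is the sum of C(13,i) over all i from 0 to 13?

Setting x = 1 in (1+x)^13 gives Σ C(13,i) = 2^13 = 8192.

8192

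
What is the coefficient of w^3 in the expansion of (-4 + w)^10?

-1966080

The general term is C(10,j)·(-4)^j·(w)^(10-j); the w^3 term has j = 7.
C(10,7) = 120.
Coefficient = C(10,7) · (-4)^7 = 120 · (-16384) = -1966080.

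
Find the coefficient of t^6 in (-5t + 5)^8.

The general term is C(8,j)·(-5t)^j·(5)^(8-j); the t^6 term has j = 6.
C(8,6) = 28.
Coefficient = C(8,6) · (-5)^6 · 5^2 = 28 · 15625 · 25 = 10937500.

10937500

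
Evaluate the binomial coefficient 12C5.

792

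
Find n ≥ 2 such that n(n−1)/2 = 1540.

56

n(n−1)/2 = 1540 ⇒ n(n−1) = 3080. Since 56·55 = 3080, n = 56.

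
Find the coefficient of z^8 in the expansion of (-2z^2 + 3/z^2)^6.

General term: C(6,j)·(-2z^2)^j·(3/z^2)^(6-j), with z-exponent 2j − 2(6−j) = 4j − 12.
Set 4j − 12 = 8: j = 5.
C(6,5) = 6; (-2)^5 = -32; 3^1 = 3.
Coefficient = 6 · (-32) · 3 = -576.

-576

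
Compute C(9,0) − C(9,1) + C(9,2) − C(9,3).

The partial alternating sum Σ_{k=0}^{3} (−1)^k C(9,k) = (−1)^3 C(8,3) = -56.

-56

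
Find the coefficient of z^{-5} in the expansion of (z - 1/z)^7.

General term: C(7,j)·(z)^j·(-1/z)^(7-j), with z-exponent 1j − 1(7−j) = 2j − 7.
Set 2j − 7 = -5: j = 1.
C(7,1) = 7; 1^1 = 1; (-1)^6 = 1.
Coefficient = 7 · 1 · 1 = 7.

7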